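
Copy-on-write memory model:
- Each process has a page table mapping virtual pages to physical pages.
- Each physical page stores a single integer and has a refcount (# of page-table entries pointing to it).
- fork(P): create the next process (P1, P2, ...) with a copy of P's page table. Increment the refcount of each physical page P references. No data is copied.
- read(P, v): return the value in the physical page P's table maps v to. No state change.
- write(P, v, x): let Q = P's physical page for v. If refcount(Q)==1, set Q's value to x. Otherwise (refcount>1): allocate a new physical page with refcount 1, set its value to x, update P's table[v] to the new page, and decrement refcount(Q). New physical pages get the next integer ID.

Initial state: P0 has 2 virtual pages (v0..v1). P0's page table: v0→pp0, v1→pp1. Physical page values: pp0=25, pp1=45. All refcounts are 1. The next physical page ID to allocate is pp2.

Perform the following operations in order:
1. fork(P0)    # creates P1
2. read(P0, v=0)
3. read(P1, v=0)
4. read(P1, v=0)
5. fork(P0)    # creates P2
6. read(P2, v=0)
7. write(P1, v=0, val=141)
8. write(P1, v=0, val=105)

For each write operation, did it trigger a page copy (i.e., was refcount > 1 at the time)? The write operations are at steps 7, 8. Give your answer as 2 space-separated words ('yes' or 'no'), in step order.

Op 1: fork(P0) -> P1. 2 ppages; refcounts: pp0:2 pp1:2
Op 2: read(P0, v0) -> 25. No state change.
Op 3: read(P1, v0) -> 25. No state change.
Op 4: read(P1, v0) -> 25. No state change.
Op 5: fork(P0) -> P2. 2 ppages; refcounts: pp0:3 pp1:3
Op 6: read(P2, v0) -> 25. No state change.
Op 7: write(P1, v0, 141). refcount(pp0)=3>1 -> COPY to pp2. 3 ppages; refcounts: pp0:2 pp1:3 pp2:1
Op 8: write(P1, v0, 105). refcount(pp2)=1 -> write in place. 3 ppages; refcounts: pp0:2 pp1:3 pp2:1

yes no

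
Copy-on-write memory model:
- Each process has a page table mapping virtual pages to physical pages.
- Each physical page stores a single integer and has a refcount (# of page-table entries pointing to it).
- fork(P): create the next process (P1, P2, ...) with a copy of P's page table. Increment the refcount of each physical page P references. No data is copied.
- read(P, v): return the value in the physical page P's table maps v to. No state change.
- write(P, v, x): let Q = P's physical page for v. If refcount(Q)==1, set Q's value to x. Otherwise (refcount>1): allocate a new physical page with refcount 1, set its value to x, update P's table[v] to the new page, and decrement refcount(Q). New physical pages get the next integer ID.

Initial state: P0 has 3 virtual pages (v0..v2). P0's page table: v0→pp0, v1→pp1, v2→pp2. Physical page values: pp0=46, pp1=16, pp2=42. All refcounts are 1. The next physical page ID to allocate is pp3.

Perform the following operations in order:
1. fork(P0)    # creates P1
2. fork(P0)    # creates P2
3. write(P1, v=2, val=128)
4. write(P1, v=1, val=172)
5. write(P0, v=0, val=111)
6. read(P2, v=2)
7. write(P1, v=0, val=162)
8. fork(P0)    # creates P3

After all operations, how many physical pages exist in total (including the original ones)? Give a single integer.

Answer: 7

Derivation:
Op 1: fork(P0) -> P1. 3 ppages; refcounts: pp0:2 pp1:2 pp2:2
Op 2: fork(P0) -> P2. 3 ppages; refcounts: pp0:3 pp1:3 pp2:3
Op 3: write(P1, v2, 128). refcount(pp2)=3>1 -> COPY to pp3. 4 ppages; refcounts: pp0:3 pp1:3 pp2:2 pp3:1
Op 4: write(P1, v1, 172). refcount(pp1)=3>1 -> COPY to pp4. 5 ppages; refcounts: pp0:3 pp1:2 pp2:2 pp3:1 pp4:1
Op 5: write(P0, v0, 111). refcount(pp0)=3>1 -> COPY to pp5. 6 ppages; refcounts: pp0:2 pp1:2 pp2:2 pp3:1 pp4:1 pp5:1
Op 6: read(P2, v2) -> 42. No state change.
Op 7: write(P1, v0, 162). refcount(pp0)=2>1 -> COPY to pp6. 7 ppages; refcounts: pp0:1 pp1:2 pp2:2 pp3:1 pp4:1 pp5:1 pp6:1
Op 8: fork(P0) -> P3. 7 ppages; refcounts: pp0:1 pp1:3 pp2:3 pp3:1 pp4:1 pp5:2 pp6:1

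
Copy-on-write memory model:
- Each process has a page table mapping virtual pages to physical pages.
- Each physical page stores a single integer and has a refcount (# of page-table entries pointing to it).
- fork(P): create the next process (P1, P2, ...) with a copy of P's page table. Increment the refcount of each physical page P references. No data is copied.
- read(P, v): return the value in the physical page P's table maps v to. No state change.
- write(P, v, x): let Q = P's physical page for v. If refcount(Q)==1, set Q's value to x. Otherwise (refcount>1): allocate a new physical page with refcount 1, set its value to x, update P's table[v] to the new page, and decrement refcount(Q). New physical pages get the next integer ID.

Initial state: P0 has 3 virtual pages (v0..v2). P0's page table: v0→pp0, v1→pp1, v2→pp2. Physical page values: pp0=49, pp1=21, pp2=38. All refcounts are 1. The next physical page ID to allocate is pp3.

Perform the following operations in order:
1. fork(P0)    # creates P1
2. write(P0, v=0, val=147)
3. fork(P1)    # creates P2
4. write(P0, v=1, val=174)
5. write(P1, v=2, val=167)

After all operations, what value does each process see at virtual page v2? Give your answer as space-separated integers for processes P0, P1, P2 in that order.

Answer: 38 167 38

Derivation:
Op 1: fork(P0) -> P1. 3 ppages; refcounts: pp0:2 pp1:2 pp2:2
Op 2: write(P0, v0, 147). refcount(pp0)=2>1 -> COPY to pp3. 4 ppages; refcounts: pp0:1 pp1:2 pp2:2 pp3:1
Op 3: fork(P1) -> P2. 4 ppages; refcounts: pp0:2 pp1:3 pp2:3 pp3:1
Op 4: write(P0, v1, 174). refcount(pp1)=3>1 -> COPY to pp4. 5 ppages; refcounts: pp0:2 pp1:2 pp2:3 pp3:1 pp4:1
Op 5: write(P1, v2, 167). refcount(pp2)=3>1 -> COPY to pp5. 6 ppages; refcounts: pp0:2 pp1:2 pp2:2 pp3:1 pp4:1 pp5:1
P0: v2 -> pp2 = 38
P1: v2 -> pp5 = 167
P2: v2 -> pp2 = 38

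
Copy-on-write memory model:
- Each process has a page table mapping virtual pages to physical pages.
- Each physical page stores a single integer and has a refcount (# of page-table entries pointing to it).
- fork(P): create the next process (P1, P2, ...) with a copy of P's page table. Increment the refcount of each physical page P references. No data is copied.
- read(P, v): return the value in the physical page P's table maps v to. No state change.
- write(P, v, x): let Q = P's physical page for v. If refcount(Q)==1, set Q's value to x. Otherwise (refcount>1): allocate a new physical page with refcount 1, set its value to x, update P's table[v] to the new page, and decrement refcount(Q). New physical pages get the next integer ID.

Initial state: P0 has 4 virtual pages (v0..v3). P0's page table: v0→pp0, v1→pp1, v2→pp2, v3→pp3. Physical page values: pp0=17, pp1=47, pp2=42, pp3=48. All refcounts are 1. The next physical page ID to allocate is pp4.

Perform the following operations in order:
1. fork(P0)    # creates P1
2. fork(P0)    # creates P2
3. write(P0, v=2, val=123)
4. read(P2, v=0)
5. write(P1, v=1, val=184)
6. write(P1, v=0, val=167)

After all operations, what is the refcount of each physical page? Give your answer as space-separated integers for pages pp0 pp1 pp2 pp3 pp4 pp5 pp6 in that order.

Answer: 2 2 2 3 1 1 1

Derivation:
Op 1: fork(P0) -> P1. 4 ppages; refcounts: pp0:2 pp1:2 pp2:2 pp3:2
Op 2: fork(P0) -> P2. 4 ppages; refcounts: pp0:3 pp1:3 pp2:3 pp3:3
Op 3: write(P0, v2, 123). refcount(pp2)=3>1 -> COPY to pp4. 5 ppages; refcounts: pp0:3 pp1:3 pp2:2 pp3:3 pp4:1
Op 4: read(P2, v0) -> 17. No state change.
Op 5: write(P1, v1, 184). refcount(pp1)=3>1 -> COPY to pp5. 6 ppages; refcounts: pp0:3 pp1:2 pp2:2 pp3:3 pp4:1 pp5:1
Op 6: write(P1, v0, 167). refcount(pp0)=3>1 -> COPY to pp6. 7 ppages; refcounts: pp0:2 pp1:2 pp2:2 pp3:3 pp4:1 pp5:1 pp6:1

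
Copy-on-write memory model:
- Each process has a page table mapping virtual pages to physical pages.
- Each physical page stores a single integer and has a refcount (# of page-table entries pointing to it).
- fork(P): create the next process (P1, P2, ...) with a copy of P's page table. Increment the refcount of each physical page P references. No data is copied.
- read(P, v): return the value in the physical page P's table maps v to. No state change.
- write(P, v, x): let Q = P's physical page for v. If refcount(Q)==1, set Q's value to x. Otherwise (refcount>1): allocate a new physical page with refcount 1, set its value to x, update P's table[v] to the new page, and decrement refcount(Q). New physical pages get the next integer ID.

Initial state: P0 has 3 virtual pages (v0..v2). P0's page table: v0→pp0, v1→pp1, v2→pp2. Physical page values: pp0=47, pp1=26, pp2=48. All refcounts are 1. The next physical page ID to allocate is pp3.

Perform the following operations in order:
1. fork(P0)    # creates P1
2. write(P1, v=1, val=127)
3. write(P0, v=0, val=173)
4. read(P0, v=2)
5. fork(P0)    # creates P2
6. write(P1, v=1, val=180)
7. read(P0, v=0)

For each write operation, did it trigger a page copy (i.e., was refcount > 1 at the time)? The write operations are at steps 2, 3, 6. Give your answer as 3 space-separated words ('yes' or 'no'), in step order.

Op 1: fork(P0) -> P1. 3 ppages; refcounts: pp0:2 pp1:2 pp2:2
Op 2: write(P1, v1, 127). refcount(pp1)=2>1 -> COPY to pp3. 4 ppages; refcounts: pp0:2 pp1:1 pp2:2 pp3:1
Op 3: write(P0, v0, 173). refcount(pp0)=2>1 -> COPY to pp4. 5 ppages; refcounts: pp0:1 pp1:1 pp2:2 pp3:1 pp4:1
Op 4: read(P0, v2) -> 48. No state change.
Op 5: fork(P0) -> P2. 5 ppages; refcounts: pp0:1 pp1:2 pp2:3 pp3:1 pp4:2
Op 6: write(P1, v1, 180). refcount(pp3)=1 -> write in place. 5 ppages; refcounts: pp0:1 pp1:2 pp2:3 pp3:1 pp4:2
Op 7: read(P0, v0) -> 173. No state change.

yes yes no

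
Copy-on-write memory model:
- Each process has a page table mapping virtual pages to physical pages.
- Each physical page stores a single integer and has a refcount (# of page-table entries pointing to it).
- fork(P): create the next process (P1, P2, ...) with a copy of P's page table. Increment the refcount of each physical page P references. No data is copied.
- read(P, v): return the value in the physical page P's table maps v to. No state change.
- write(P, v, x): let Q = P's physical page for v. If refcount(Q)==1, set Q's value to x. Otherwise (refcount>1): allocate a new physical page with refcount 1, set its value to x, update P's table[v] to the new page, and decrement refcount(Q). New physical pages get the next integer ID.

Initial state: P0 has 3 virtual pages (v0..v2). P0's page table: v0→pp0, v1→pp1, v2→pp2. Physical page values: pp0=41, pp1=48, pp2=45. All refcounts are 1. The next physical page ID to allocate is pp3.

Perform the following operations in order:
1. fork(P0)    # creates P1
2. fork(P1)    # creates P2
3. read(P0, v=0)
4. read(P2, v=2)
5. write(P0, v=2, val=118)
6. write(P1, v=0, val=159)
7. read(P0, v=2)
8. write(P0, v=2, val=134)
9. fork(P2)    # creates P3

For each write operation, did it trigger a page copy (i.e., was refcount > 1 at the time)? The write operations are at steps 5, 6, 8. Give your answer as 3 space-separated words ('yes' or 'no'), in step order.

Op 1: fork(P0) -> P1. 3 ppages; refcounts: pp0:2 pp1:2 pp2:2
Op 2: fork(P1) -> P2. 3 ppages; refcounts: pp0:3 pp1:3 pp2:3
Op 3: read(P0, v0) -> 41. No state change.
Op 4: read(P2, v2) -> 45. No state change.
Op 5: write(P0, v2, 118). refcount(pp2)=3>1 -> COPY to pp3. 4 ppages; refcounts: pp0:3 pp1:3 pp2:2 pp3:1
Op 6: write(P1, v0, 159). refcount(pp0)=3>1 -> COPY to pp4. 5 ppages; refcounts: pp0:2 pp1:3 pp2:2 pp3:1 pp4:1
Op 7: read(P0, v2) -> 118. No state change.
Op 8: write(P0, v2, 134). refcount(pp3)=1 -> write in place. 5 ppages; refcounts: pp0:2 pp1:3 pp2:2 pp3:1 pp4:1
Op 9: fork(P2) -> P3. 5 ppages; refcounts: pp0:3 pp1:4 pp2:3 pp3:1 pp4:1

yes yes no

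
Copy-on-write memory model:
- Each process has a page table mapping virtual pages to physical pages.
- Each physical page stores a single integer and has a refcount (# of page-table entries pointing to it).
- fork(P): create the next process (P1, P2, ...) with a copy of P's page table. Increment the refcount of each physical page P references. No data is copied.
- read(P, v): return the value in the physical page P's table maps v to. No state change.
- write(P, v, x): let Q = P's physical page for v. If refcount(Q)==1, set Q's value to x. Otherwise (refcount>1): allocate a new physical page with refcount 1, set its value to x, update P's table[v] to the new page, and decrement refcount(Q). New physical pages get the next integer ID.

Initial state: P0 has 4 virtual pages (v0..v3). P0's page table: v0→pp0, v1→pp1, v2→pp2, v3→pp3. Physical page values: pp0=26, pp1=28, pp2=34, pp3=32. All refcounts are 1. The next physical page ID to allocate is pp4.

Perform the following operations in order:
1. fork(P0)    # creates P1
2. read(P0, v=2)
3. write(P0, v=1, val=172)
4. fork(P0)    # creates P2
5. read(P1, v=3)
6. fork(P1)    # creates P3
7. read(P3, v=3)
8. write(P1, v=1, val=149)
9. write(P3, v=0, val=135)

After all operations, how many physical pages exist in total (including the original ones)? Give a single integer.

Answer: 7

Derivation:
Op 1: fork(P0) -> P1. 4 ppages; refcounts: pp0:2 pp1:2 pp2:2 pp3:2
Op 2: read(P0, v2) -> 34. No state change.
Op 3: write(P0, v1, 172). refcount(pp1)=2>1 -> COPY to pp4. 5 ppages; refcounts: pp0:2 pp1:1 pp2:2 pp3:2 pp4:1
Op 4: fork(P0) -> P2. 5 ppages; refcounts: pp0:3 pp1:1 pp2:3 pp3:3 pp4:2
Op 5: read(P1, v3) -> 32. No state change.
Op 6: fork(P1) -> P3. 5 ppages; refcounts: pp0:4 pp1:2 pp2:4 pp3:4 pp4:2
Op 7: read(P3, v3) -> 32. No state change.
Op 8: write(P1, v1, 149). refcount(pp1)=2>1 -> COPY to pp5. 6 ppages; refcounts: pp0:4 pp1:1 pp2:4 pp3:4 pp4:2 pp5:1
Op 9: write(P3, v0, 135). refcount(pp0)=4>1 -> COPY to pp6. 7 ppages; refcounts: pp0:3 pp1:1 pp2:4 pp3:4 pp4:2 pp5:1 pp6:1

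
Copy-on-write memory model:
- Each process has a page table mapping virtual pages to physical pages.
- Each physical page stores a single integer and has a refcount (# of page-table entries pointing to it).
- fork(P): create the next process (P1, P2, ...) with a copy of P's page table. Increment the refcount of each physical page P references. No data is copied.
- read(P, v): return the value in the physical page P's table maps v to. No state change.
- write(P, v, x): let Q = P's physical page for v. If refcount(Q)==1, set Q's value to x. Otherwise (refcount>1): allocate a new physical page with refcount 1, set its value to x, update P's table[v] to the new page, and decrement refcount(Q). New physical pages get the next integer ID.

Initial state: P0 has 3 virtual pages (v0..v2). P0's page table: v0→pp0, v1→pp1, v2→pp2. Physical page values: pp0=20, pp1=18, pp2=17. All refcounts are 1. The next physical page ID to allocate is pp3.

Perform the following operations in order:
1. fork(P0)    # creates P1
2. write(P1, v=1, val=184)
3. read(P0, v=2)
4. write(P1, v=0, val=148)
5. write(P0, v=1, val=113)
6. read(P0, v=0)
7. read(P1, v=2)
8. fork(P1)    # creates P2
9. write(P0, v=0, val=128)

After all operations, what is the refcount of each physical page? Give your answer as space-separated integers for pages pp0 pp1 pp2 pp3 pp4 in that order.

Answer: 1 1 3 2 2

Derivation:
Op 1: fork(P0) -> P1. 3 ppages; refcounts: pp0:2 pp1:2 pp2:2
Op 2: write(P1, v1, 184). refcount(pp1)=2>1 -> COPY to pp3. 4 ppages; refcounts: pp0:2 pp1:1 pp2:2 pp3:1
Op 3: read(P0, v2) -> 17. No state change.
Op 4: write(P1, v0, 148). refcount(pp0)=2>1 -> COPY to pp4. 5 ppages; refcounts: pp0:1 pp1:1 pp2:2 pp3:1 pp4:1
Op 5: write(P0, v1, 113). refcount(pp1)=1 -> write in place. 5 ppages; refcounts: pp0:1 pp1:1 pp2:2 pp3:1 pp4:1
Op 6: read(P0, v0) -> 20. No state change.
Op 7: read(P1, v2) -> 17. No state change.
Op 8: fork(P1) -> P2. 5 ppages; refcounts: pp0:1 pp1:1 pp2:3 pp3:2 pp4:2
Op 9: write(P0, v0, 128). refcount(pp0)=1 -> write in place. 5 ppages; refcounts: pp0:1 pp1:1 pp2:3 pp3:2 pp4:2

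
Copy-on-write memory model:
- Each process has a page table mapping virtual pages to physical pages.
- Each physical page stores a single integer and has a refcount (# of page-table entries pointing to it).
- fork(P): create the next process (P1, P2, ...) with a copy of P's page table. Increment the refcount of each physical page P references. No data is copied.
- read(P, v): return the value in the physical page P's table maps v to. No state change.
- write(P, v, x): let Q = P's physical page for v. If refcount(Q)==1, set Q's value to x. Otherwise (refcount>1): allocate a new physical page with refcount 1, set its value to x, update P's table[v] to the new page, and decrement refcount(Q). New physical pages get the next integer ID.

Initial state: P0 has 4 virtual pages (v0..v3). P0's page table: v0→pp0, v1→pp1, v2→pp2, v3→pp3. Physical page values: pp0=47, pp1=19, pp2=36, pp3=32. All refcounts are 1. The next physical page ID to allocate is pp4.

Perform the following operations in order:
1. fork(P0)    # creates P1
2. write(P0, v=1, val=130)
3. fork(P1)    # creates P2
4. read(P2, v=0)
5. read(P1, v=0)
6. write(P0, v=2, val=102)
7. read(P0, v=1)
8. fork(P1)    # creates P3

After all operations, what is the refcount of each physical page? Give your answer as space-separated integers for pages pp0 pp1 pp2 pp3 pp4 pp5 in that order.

Answer: 4 3 3 4 1 1

Derivation:
Op 1: fork(P0) -> P1. 4 ppages; refcounts: pp0:2 pp1:2 pp2:2 pp3:2
Op 2: write(P0, v1, 130). refcount(pp1)=2>1 -> COPY to pp4. 5 ppages; refcounts: pp0:2 pp1:1 pp2:2 pp3:2 pp4:1
Op 3: fork(P1) -> P2. 5 ppages; refcounts: pp0:3 pp1:2 pp2:3 pp3:3 pp4:1
Op 4: read(P2, v0) -> 47. No state change.
Op 5: read(P1, v0) -> 47. No state change.
Op 6: write(P0, v2, 102). refcount(pp2)=3>1 -> COPY to pp5. 6 ppages; refcounts: pp0:3 pp1:2 pp2:2 pp3:3 pp4:1 pp5:1
Op 7: read(P0, v1) -> 130. No state change.
Op 8: fork(P1) -> P3. 6 ppages; refcounts: pp0:4 pp1:3 pp2:3 pp3:4 pp4:1 pp5:1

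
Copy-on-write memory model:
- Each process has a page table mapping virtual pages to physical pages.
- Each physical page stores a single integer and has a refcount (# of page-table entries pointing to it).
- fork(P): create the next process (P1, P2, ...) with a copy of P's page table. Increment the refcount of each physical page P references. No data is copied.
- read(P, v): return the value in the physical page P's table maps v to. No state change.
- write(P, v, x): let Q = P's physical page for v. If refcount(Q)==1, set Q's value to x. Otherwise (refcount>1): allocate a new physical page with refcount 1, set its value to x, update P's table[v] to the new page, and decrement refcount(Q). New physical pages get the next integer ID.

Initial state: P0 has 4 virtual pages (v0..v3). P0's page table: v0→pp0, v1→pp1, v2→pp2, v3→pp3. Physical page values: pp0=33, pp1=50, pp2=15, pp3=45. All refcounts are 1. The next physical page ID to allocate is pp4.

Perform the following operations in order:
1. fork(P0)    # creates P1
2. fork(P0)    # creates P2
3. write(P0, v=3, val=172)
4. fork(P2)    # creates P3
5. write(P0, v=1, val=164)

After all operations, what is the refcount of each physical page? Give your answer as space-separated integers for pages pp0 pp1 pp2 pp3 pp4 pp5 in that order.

Answer: 4 3 4 3 1 1

Derivation:
Op 1: fork(P0) -> P1. 4 ppages; refcounts: pp0:2 pp1:2 pp2:2 pp3:2
Op 2: fork(P0) -> P2. 4 ppages; refcounts: pp0:3 pp1:3 pp2:3 pp3:3
Op 3: write(P0, v3, 172). refcount(pp3)=3>1 -> COPY to pp4. 5 ppages; refcounts: pp0:3 pp1:3 pp2:3 pp3:2 pp4:1
Op 4: fork(P2) -> P3. 5 ppages; refcounts: pp0:4 pp1:4 pp2:4 pp3:3 pp4:1
Op 5: write(P0, v1, 164). refcount(pp1)=4>1 -> COPY to pp5. 6 ppages; refcounts: pp0:4 pp1:3 pp2:4 pp3:3 pp4:1 pp5:1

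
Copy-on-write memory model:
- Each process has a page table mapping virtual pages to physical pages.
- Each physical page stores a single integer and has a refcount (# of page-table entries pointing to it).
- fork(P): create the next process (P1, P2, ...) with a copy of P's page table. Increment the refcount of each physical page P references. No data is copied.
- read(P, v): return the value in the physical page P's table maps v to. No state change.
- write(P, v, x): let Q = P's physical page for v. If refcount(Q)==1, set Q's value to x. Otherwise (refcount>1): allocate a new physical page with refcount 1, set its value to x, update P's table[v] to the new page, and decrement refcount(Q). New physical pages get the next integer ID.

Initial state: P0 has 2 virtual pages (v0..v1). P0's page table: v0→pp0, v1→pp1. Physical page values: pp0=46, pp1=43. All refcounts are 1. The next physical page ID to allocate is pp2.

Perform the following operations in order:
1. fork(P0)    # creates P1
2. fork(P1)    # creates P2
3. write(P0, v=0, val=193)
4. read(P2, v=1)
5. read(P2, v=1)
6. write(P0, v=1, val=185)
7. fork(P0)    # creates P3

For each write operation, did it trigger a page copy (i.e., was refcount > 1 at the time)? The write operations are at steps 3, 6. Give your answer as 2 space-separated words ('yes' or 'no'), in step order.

Op 1: fork(P0) -> P1. 2 ppages; refcounts: pp0:2 pp1:2
Op 2: fork(P1) -> P2. 2 ppages; refcounts: pp0:3 pp1:3
Op 3: write(P0, v0, 193). refcount(pp0)=3>1 -> COPY to pp2. 3 ppages; refcounts: pp0:2 pp1:3 pp2:1
Op 4: read(P2, v1) -> 43. No state change.
Op 5: read(P2, v1) -> 43. No state change.
Op 6: write(P0, v1, 185). refcount(pp1)=3>1 -> COPY to pp3. 4 ppages; refcounts: pp0:2 pp1:2 pp2:1 pp3:1
Op 7: fork(P0) -> P3. 4 ppages; refcounts: pp0:2 pp1:2 pp2:2 pp3:2

yes yes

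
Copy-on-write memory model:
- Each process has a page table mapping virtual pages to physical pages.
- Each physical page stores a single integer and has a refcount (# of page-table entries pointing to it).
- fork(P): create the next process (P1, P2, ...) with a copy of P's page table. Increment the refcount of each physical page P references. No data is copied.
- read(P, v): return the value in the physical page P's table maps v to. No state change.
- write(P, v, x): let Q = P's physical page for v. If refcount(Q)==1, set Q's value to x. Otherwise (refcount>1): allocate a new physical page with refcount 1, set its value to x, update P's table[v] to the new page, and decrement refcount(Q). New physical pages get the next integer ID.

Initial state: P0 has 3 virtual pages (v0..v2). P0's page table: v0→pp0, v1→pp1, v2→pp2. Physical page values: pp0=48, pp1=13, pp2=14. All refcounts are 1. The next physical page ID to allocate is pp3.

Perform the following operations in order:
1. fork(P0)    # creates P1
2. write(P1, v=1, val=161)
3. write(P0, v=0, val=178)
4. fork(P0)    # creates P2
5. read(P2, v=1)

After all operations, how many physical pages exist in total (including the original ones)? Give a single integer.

Answer: 5

Derivation:
Op 1: fork(P0) -> P1. 3 ppages; refcounts: pp0:2 pp1:2 pp2:2
Op 2: write(P1, v1, 161). refcount(pp1)=2>1 -> COPY to pp3. 4 ppages; refcounts: pp0:2 pp1:1 pp2:2 pp3:1
Op 3: write(P0, v0, 178). refcount(pp0)=2>1 -> COPY to pp4. 5 ppages; refcounts: pp0:1 pp1:1 pp2:2 pp3:1 pp4:1
Op 4: fork(P0) -> P2. 5 ppages; refcounts: pp0:1 pp1:2 pp2:3 pp3:1 pp4:2
Op 5: read(P2, v1) -> 13. No state change.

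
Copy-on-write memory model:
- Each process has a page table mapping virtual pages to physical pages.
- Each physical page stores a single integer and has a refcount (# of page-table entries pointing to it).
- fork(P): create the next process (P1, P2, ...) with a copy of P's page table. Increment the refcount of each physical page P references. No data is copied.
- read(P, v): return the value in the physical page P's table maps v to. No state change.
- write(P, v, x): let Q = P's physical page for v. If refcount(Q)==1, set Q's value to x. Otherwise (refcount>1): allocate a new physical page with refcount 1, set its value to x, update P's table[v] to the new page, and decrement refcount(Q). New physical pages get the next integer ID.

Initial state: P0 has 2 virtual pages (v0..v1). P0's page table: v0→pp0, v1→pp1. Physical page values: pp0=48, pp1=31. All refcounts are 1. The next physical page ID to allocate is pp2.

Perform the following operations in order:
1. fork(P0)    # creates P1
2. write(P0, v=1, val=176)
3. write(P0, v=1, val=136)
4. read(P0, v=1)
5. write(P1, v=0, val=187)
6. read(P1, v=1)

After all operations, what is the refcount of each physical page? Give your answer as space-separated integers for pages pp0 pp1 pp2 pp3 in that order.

Op 1: fork(P0) -> P1. 2 ppages; refcounts: pp0:2 pp1:2
Op 2: write(P0, v1, 176). refcount(pp1)=2>1 -> COPY to pp2. 3 ppages; refcounts: pp0:2 pp1:1 pp2:1
Op 3: write(P0, v1, 136). refcount(pp2)=1 -> write in place. 3 ppages; refcounts: pp0:2 pp1:1 pp2:1
Op 4: read(P0, v1) -> 136. No state change.
Op 5: write(P1, v0, 187). refcount(pp0)=2>1 -> COPY to pp3. 4 ppages; refcounts: pp0:1 pp1:1 pp2:1 pp3:1
Op 6: read(P1, v1) -> 31. No state change.

Answer: 1 1 1 1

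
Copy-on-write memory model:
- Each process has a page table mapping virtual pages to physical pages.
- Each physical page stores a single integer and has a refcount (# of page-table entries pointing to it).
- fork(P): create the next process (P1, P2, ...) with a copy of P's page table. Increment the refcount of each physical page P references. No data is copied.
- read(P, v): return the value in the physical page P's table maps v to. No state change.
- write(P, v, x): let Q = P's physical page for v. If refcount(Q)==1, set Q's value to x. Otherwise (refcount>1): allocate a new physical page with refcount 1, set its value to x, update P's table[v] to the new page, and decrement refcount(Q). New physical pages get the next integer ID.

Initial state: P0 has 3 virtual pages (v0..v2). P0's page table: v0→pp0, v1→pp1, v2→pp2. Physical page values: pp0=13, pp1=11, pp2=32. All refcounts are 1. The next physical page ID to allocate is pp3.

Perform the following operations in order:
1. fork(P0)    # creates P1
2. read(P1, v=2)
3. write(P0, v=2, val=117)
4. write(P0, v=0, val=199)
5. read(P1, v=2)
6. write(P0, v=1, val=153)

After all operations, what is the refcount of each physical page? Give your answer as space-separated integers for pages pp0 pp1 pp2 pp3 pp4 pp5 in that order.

Op 1: fork(P0) -> P1. 3 ppages; refcounts: pp0:2 pp1:2 pp2:2
Op 2: read(P1, v2) -> 32. No state change.
Op 3: write(P0, v2, 117). refcount(pp2)=2>1 -> COPY to pp3. 4 ppages; refcounts: pp0:2 pp1:2 pp2:1 pp3:1
Op 4: write(P0, v0, 199). refcount(pp0)=2>1 -> COPY to pp4. 5 ppages; refcounts: pp0:1 pp1:2 pp2:1 pp3:1 pp4:1
Op 5: read(P1, v2) -> 32. No state change.
Op 6: write(P0, v1, 153). refcount(pp1)=2>1 -> COPY to pp5. 6 ppages; refcounts: pp0:1 pp1:1 pp2:1 pp3:1 pp4:1 pp5:1

Answer: 1 1 1 1 1 1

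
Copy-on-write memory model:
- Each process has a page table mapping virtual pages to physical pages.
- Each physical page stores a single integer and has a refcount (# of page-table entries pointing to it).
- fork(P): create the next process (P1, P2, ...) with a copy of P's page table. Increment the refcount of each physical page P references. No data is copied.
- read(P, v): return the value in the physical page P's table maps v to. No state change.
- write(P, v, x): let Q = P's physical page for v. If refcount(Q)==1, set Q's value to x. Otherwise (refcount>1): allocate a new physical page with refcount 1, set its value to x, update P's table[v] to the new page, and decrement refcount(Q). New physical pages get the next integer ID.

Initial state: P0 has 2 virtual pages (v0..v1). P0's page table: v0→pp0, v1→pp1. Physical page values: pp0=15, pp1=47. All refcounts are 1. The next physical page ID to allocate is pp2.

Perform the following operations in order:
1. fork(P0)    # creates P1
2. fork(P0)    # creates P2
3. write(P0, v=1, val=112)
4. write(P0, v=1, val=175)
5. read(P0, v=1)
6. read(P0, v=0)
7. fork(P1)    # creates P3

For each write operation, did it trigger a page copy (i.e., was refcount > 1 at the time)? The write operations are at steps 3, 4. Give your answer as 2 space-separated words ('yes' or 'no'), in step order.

Op 1: fork(P0) -> P1. 2 ppages; refcounts: pp0:2 pp1:2
Op 2: fork(P0) -> P2. 2 ppages; refcounts: pp0:3 pp1:3
Op 3: write(P0, v1, 112). refcount(pp1)=3>1 -> COPY to pp2. 3 ppages; refcounts: pp0:3 pp1:2 pp2:1
Op 4: write(P0, v1, 175). refcount(pp2)=1 -> write in place. 3 ppages; refcounts: pp0:3 pp1:2 pp2:1
Op 5: read(P0, v1) -> 175. No state change.
Op 6: read(P0, v0) -> 15. No state change.
Op 7: fork(P1) -> P3. 3 ppages; refcounts: pp0:4 pp1:3 pp2:1

yes no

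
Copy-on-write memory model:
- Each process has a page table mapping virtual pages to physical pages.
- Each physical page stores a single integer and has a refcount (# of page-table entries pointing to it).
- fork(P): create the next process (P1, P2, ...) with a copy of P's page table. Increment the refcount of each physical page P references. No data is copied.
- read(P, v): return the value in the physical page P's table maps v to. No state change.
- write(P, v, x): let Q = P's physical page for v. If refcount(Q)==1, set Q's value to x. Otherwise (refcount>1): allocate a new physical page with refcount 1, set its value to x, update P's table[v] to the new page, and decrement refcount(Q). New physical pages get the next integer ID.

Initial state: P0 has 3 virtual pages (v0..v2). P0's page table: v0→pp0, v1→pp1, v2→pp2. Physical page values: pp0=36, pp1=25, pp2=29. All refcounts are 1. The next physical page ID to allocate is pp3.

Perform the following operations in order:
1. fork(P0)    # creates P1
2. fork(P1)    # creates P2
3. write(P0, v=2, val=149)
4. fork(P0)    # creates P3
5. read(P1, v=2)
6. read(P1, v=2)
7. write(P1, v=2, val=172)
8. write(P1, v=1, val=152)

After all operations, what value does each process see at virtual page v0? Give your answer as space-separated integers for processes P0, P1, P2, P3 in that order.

Answer: 36 36 36 36

Derivation:
Op 1: fork(P0) -> P1. 3 ppages; refcounts: pp0:2 pp1:2 pp2:2
Op 2: fork(P1) -> P2. 3 ppages; refcounts: pp0:3 pp1:3 pp2:3
Op 3: write(P0, v2, 149). refcount(pp2)=3>1 -> COPY to pp3. 4 ppages; refcounts: pp0:3 pp1:3 pp2:2 pp3:1
Op 4: fork(P0) -> P3. 4 ppages; refcounts: pp0:4 pp1:4 pp2:2 pp3:2
Op 5: read(P1, v2) -> 29. No state change.
Op 6: read(P1, v2) -> 29. No state change.
Op 7: write(P1, v2, 172). refcount(pp2)=2>1 -> COPY to pp4. 5 ppages; refcounts: pp0:4 pp1:4 pp2:1 pp3:2 pp4:1
Op 8: write(P1, v1, 152). refcount(pp1)=4>1 -> COPY to pp5. 6 ppages; refcounts: pp0:4 pp1:3 pp2:1 pp3:2 pp4:1 pp5:1
P0: v0 -> pp0 = 36
P1: v0 -> pp0 = 36
P2: v0 -> pp0 = 36
P3: v0 -> pp0 = 36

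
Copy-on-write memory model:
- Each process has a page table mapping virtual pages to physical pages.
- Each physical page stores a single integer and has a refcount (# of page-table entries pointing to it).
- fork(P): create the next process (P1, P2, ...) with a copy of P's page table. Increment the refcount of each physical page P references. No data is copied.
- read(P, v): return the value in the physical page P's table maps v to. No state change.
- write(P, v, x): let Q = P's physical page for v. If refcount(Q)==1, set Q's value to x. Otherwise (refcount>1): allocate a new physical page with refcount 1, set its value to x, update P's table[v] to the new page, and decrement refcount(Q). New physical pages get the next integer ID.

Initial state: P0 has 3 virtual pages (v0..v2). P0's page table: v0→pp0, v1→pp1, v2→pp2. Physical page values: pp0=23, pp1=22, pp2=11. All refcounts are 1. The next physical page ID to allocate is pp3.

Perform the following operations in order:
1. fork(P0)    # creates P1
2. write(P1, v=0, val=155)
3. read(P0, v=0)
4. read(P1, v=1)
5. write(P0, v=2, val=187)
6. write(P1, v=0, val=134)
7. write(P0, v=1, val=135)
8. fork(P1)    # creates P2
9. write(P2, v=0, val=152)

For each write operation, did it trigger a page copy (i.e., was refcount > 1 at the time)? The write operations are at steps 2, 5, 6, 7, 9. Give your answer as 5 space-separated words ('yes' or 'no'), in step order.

Op 1: fork(P0) -> P1. 3 ppages; refcounts: pp0:2 pp1:2 pp2:2
Op 2: write(P1, v0, 155). refcount(pp0)=2>1 -> COPY to pp3. 4 ppages; refcounts: pp0:1 pp1:2 pp2:2 pp3:1
Op 3: read(P0, v0) -> 23. No state change.
Op 4: read(P1, v1) -> 22. No state change.
Op 5: write(P0, v2, 187). refcount(pp2)=2>1 -> COPY to pp4. 5 ppages; refcounts: pp0:1 pp1:2 pp2:1 pp3:1 pp4:1
Op 6: write(P1, v0, 134). refcount(pp3)=1 -> write in place. 5 ppages; refcounts: pp0:1 pp1:2 pp2:1 pp3:1 pp4:1
Op 7: write(P0, v1, 135). refcount(pp1)=2>1 -> COPY to pp5. 6 ppages; refcounts: pp0:1 pp1:1 pp2:1 pp3:1 pp4:1 pp5:1
Op 8: fork(P1) -> P2. 6 ppages; refcounts: pp0:1 pp1:2 pp2:2 pp3:2 pp4:1 pp5:1
Op 9: write(P2, v0, 152). refcount(pp3)=2>1 -> COPY to pp6. 7 ppages; refcounts: pp0:1 pp1:2 pp2:2 pp3:1 pp4:1 pp5:1 pp6:1

yes yes no yes yes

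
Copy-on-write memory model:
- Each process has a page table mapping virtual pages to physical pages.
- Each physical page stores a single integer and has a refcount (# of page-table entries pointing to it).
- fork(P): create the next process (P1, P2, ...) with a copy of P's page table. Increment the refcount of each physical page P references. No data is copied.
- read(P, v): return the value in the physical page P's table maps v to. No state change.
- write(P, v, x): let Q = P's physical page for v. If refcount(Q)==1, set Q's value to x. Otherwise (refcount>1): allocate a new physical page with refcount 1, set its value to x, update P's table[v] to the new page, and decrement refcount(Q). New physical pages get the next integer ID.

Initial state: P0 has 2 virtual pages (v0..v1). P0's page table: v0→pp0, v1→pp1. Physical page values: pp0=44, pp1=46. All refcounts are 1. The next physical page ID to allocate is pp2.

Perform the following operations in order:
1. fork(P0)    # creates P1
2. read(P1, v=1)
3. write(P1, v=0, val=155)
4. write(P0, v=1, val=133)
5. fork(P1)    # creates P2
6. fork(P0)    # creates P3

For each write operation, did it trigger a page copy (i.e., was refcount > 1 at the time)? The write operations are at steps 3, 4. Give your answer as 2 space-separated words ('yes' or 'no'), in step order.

Op 1: fork(P0) -> P1. 2 ppages; refcounts: pp0:2 pp1:2
Op 2: read(P1, v1) -> 46. No state change.
Op 3: write(P1, v0, 155). refcount(pp0)=2>1 -> COPY to pp2. 3 ppages; refcounts: pp0:1 pp1:2 pp2:1
Op 4: write(P0, v1, 133). refcount(pp1)=2>1 -> COPY to pp3. 4 ppages; refcounts: pp0:1 pp1:1 pp2:1 pp3:1
Op 5: fork(P1) -> P2. 4 ppages; refcounts: pp0:1 pp1:2 pp2:2 pp3:1
Op 6: fork(P0) -> P3. 4 ppages; refcounts: pp0:2 pp1:2 pp2:2 pp3:2

yes yes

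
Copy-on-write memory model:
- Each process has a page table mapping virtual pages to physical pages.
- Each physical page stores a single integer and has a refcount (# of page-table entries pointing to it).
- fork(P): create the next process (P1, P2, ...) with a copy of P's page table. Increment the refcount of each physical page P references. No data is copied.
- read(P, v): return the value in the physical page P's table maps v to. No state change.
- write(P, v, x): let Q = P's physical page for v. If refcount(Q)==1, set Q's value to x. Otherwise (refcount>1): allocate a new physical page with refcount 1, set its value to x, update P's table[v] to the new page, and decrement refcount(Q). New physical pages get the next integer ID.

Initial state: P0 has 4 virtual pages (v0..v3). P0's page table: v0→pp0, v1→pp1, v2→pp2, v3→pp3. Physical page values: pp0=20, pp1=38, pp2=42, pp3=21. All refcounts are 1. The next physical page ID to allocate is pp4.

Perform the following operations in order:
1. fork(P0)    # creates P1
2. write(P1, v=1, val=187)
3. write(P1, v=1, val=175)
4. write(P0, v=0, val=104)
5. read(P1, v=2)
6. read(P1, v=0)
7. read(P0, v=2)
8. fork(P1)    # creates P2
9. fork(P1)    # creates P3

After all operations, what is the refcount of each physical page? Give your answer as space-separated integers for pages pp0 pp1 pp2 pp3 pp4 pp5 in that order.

Answer: 3 1 4 4 3 1

Derivation:
Op 1: fork(P0) -> P1. 4 ppages; refcounts: pp0:2 pp1:2 pp2:2 pp3:2
Op 2: write(P1, v1, 187). refcount(pp1)=2>1 -> COPY to pp4. 5 ppages; refcounts: pp0:2 pp1:1 pp2:2 pp3:2 pp4:1
Op 3: write(P1, v1, 175). refcount(pp4)=1 -> write in place. 5 ppages; refcounts: pp0:2 pp1:1 pp2:2 pp3:2 pp4:1
Op 4: write(P0, v0, 104). refcount(pp0)=2>1 -> COPY to pp5. 6 ppages; refcounts: pp0:1 pp1:1 pp2:2 pp3:2 pp4:1 pp5:1
Op 5: read(P1, v2) -> 42. No state change.
Op 6: read(P1, v0) -> 20. No state change.
Op 7: read(P0, v2) -> 42. No state change.
Op 8: fork(P1) -> P2. 6 ppages; refcounts: pp0:2 pp1:1 pp2:3 pp3:3 pp4:2 pp5:1
Op 9: fork(P1) -> P3. 6 ppages; refcounts: pp0:3 pp1:1 pp2:4 pp3:4 pp4:3 pp5:1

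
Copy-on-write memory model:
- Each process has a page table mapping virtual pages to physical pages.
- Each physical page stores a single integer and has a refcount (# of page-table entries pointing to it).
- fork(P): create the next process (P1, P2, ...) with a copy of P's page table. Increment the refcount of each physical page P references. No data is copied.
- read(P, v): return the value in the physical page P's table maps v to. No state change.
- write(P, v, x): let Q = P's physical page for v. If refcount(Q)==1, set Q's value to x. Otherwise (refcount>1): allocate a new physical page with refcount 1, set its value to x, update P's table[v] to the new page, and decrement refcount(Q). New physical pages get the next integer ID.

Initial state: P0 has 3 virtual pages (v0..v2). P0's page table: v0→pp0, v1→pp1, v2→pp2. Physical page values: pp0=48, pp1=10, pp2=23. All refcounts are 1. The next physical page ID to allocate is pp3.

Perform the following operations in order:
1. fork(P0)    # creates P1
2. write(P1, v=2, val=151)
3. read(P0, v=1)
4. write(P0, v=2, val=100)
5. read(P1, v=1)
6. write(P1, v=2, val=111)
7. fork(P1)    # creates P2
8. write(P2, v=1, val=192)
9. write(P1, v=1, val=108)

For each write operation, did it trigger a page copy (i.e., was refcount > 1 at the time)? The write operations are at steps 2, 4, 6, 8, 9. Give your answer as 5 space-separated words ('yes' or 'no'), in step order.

Op 1: fork(P0) -> P1. 3 ppages; refcounts: pp0:2 pp1:2 pp2:2
Op 2: write(P1, v2, 151). refcount(pp2)=2>1 -> COPY to pp3. 4 ppages; refcounts: pp0:2 pp1:2 pp2:1 pp3:1
Op 3: read(P0, v1) -> 10. No state change.
Op 4: write(P0, v2, 100). refcount(pp2)=1 -> write in place. 4 ppages; refcounts: pp0:2 pp1:2 pp2:1 pp3:1
Op 5: read(P1, v1) -> 10. No state change.
Op 6: write(P1, v2, 111). refcount(pp3)=1 -> write in place. 4 ppages; refcounts: pp0:2 pp1:2 pp2:1 pp3:1
Op 7: fork(P1) -> P2. 4 ppages; refcounts: pp0:3 pp1:3 pp2:1 pp3:2
Op 8: write(P2, v1, 192). refcount(pp1)=3>1 -> COPY to pp4. 5 ppages; refcounts: pp0:3 pp1:2 pp2:1 pp3:2 pp4:1
Op 9: write(P1, v1, 108). refcount(pp1)=2>1 -> COPY to pp5. 6 ppages; refcounts: pp0:3 pp1:1 pp2:1 pp3:2 pp4:1 pp5:1

yes no no yes yes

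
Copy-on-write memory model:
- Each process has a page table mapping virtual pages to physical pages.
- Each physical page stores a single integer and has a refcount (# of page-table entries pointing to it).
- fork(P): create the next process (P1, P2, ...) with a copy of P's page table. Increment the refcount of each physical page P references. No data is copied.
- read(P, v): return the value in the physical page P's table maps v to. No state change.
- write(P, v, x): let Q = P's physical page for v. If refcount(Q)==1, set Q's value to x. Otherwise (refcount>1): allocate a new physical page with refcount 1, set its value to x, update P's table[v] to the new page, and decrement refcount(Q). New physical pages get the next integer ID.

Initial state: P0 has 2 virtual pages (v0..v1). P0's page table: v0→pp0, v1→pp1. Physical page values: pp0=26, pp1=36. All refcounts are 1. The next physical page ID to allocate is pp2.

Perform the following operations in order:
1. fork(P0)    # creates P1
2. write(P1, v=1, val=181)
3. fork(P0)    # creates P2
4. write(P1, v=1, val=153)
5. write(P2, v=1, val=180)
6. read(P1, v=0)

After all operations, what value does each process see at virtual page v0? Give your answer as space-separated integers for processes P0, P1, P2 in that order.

Op 1: fork(P0) -> P1. 2 ppages; refcounts: pp0:2 pp1:2
Op 2: write(P1, v1, 181). refcount(pp1)=2>1 -> COPY to pp2. 3 ppages; refcounts: pp0:2 pp1:1 pp2:1
Op 3: fork(P0) -> P2. 3 ppages; refcounts: pp0:3 pp1:2 pp2:1
Op 4: write(P1, v1, 153). refcount(pp2)=1 -> write in place. 3 ppages; refcounts: pp0:3 pp1:2 pp2:1
Op 5: write(P2, v1, 180). refcount(pp1)=2>1 -> COPY to pp3. 4 ppages; refcounts: pp0:3 pp1:1 pp2:1 pp3:1
Op 6: read(P1, v0) -> 26. No state change.
P0: v0 -> pp0 = 26
P1: v0 -> pp0 = 26
P2: v0 -> pp0 = 26

Answer: 26 26 26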